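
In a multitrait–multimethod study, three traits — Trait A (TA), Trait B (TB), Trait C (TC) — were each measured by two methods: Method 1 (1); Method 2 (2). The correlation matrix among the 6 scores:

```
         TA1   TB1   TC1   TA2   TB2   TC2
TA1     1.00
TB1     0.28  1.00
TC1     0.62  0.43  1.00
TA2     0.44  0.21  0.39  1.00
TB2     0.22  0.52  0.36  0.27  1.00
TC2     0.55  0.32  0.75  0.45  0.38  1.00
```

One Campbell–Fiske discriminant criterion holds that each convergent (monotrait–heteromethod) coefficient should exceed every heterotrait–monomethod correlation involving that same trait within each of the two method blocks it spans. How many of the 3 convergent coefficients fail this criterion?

1

Checking each validity diagonal entry against its comparison values:
TA (methods 1·2): 0.44 vs {0.28, 0.27, 0.62, 0.45} → fail.
TB (methods 1·2): 0.52 vs {0.28, 0.27, 0.43, 0.38} → pass.
TC (methods 1·2): 0.75 vs {0.62, 0.45, 0.43, 0.38} → pass.
1 of 3 fail.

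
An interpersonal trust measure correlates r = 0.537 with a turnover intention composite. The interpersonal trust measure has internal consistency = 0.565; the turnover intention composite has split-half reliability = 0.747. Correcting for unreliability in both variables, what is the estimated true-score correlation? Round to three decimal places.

0.827

r_true = r_obs / √(r_xx · r_yy) = 0.537 / √(0.565 × 0.747) = 0.537 / √0.422055 = 0.537 / 0.6497 ≈ 0.827.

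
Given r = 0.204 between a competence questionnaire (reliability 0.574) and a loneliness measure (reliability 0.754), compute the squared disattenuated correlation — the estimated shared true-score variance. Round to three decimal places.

0.096

Disattenuated r = 0.204 / √(0.574 × 0.754) = 0.204 / 0.6579 = 0.3101.
Shared true-score variance = 0.3101² = 0.0962 ≈ 0.096.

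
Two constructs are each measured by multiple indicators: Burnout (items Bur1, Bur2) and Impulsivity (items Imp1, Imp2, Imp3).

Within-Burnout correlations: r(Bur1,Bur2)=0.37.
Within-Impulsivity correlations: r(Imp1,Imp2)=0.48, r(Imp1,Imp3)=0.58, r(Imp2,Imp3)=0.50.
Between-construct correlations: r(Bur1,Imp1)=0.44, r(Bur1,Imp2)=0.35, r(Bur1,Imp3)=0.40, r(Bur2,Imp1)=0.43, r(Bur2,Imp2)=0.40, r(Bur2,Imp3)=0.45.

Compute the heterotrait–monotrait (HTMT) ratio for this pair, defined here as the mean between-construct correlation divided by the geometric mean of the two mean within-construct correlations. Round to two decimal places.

Mean between = 2.47/6 = 0.4117.
Mean within-Bur = 0.37/1 = 0.3700; mean within-Imp = 1.56/3 = 0.5200.
Geometric mean = √(0.3700 × 0.5200) = 0.4386.
HTMT = 0.4117 / 0.4386 = 0.94.

0.94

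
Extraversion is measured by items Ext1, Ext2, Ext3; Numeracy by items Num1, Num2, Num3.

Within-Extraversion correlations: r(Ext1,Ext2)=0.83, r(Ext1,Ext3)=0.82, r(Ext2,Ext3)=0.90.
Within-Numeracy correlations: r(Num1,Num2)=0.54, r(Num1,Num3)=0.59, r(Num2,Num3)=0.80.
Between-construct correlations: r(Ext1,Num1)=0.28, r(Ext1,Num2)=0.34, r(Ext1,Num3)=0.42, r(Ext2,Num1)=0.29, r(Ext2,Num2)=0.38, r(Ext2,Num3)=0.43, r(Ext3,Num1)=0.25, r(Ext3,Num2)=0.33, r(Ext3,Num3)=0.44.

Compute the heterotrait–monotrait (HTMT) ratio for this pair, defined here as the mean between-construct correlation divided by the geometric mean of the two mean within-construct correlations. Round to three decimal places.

0.475

Mean heterotrait r = 3.16/9 = 0.3511.
Mean within-Ext = 2.55/3 = 0.8500; mean within-Num = 1.93/3 = 0.6433.
Geometric mean = √(0.8500 × 0.6433) = 0.7395.
HTMT = 0.3511 / 0.7395 = 0.475.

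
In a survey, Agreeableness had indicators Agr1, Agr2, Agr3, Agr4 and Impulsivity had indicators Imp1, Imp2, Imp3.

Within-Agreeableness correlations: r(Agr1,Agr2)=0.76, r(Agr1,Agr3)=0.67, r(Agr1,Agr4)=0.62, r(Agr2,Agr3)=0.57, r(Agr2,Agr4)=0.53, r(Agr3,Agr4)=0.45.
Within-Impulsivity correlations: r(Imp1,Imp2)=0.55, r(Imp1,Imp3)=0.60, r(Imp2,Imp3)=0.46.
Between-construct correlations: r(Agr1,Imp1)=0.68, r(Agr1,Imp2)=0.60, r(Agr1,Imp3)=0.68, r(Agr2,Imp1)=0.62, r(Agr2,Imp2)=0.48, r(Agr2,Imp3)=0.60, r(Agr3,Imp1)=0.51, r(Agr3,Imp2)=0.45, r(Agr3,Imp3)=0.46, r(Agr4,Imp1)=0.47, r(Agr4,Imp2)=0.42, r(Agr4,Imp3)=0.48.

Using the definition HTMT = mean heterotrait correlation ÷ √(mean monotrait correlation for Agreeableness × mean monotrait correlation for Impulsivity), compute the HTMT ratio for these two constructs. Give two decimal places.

0.95

Mean heterotrait r = 6.45/12 = 0.5375.
Mean within-Agr = 3.60/6 = 0.6000; mean within-Imp = 1.61/3 = 0.5367.
Geometric mean = √(0.6000 × 0.5367) = 0.5675.
HTMT = 0.5375 / 0.5675 = 0.95.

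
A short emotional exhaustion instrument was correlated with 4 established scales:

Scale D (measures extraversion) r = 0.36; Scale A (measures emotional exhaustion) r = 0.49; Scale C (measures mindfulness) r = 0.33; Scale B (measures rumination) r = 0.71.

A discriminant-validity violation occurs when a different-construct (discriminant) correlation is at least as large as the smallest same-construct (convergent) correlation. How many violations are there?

1

Convergent (same construct = emotional exhaustion): Scale A.
Smallest convergent = 0.49. Discriminant values: 0.36, 0.33, 0.71; count ≥ 0.49 → 1.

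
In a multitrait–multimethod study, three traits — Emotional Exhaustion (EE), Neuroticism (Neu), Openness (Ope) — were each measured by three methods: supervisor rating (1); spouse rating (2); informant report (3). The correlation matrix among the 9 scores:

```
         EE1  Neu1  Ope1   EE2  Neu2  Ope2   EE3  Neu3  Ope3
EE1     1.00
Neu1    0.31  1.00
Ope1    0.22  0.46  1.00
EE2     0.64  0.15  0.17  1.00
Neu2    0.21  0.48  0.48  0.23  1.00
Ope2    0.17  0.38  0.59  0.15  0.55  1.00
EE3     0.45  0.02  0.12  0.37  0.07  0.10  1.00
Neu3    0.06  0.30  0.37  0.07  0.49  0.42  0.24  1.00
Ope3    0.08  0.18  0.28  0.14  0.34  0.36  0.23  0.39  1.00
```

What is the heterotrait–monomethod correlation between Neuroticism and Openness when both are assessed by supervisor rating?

0.46

Different traits, same method: r(Neu1, Ope1) = 0.46.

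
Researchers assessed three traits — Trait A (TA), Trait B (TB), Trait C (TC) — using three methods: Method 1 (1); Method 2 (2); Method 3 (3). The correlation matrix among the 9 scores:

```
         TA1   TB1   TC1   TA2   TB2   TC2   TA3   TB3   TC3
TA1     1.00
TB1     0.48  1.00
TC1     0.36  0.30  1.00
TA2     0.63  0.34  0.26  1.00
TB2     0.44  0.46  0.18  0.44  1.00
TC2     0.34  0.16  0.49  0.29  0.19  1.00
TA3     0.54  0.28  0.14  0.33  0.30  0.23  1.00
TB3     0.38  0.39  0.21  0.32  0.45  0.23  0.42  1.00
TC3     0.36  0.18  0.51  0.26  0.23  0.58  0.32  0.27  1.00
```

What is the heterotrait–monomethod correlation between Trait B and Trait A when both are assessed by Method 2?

Different traits, same method: r(TB2, TA2) = 0.44.

0.44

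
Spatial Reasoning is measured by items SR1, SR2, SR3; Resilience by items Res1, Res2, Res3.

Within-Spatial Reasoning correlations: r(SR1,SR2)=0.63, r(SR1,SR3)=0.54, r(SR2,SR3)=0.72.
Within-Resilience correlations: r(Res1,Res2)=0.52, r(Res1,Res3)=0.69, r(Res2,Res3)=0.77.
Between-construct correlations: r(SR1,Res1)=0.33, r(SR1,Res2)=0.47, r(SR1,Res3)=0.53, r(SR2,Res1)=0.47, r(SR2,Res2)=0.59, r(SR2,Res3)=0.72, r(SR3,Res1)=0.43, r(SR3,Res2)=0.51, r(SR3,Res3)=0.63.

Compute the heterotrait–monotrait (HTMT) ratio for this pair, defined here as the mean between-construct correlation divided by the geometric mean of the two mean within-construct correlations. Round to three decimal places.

Mean heterotrait r = 4.68/9 = 0.5200.
Mean within-SR = 1.89/3 = 0.6300; mean within-Res = 1.98/3 = 0.6600.
Geometric mean = √(0.6300 × 0.6600) = 0.6448.
HTMT = 0.5200 / 0.6448 = 0.806.

0.806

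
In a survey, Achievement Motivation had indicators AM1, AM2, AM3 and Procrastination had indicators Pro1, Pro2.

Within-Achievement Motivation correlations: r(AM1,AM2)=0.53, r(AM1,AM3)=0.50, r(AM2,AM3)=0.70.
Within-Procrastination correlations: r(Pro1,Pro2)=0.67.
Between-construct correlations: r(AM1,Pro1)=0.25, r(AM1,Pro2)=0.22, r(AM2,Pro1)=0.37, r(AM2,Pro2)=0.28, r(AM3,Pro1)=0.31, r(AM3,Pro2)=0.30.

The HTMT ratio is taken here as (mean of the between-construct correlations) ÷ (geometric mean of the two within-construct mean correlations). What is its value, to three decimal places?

0.464

Mean heterotrait r = 1.73/6 = 0.2883.
Mean within-AM = 1.73/3 = 0.5767; mean within-Pro = 0.67/1 = 0.6700.
Geometric mean = √(0.5767 × 0.6700) = 0.6216.
HTMT = 0.2883 / 0.6216 = 0.464.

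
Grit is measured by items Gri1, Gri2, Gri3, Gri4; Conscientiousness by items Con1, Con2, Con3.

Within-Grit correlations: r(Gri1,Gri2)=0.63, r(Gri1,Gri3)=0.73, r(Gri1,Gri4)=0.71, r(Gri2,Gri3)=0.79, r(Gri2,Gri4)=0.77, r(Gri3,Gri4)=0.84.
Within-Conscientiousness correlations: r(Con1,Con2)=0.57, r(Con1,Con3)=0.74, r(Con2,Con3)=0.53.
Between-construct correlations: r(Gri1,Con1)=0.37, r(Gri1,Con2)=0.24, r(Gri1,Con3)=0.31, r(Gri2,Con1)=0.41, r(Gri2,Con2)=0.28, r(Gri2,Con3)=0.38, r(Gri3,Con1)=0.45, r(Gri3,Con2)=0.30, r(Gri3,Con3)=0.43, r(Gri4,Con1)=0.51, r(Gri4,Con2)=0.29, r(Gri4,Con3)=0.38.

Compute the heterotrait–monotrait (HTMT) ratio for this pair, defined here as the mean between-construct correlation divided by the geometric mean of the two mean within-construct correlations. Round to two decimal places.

Mean between = 4.35/12 = 0.3625.
Mean within-Gri = 4.47/6 = 0.7450; mean within-Con = 1.84/3 = 0.6133.
Geometric mean = √(0.7450 × 0.6133) = 0.6760.
HTMT = 0.3625 / 0.6760 = 0.54.

0.54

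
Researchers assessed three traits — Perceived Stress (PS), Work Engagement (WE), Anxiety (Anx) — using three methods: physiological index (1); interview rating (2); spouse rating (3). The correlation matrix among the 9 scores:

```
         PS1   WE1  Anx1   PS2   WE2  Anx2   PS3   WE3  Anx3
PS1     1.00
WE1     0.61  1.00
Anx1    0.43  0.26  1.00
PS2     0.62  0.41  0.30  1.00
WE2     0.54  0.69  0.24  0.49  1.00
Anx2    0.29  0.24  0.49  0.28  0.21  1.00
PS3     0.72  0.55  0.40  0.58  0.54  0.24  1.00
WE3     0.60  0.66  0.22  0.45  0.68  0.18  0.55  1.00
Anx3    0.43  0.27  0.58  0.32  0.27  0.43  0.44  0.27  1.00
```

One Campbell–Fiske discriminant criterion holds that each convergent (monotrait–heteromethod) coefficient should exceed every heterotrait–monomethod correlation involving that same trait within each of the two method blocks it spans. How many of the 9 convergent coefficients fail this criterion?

1

Convergent coefficients and their comparison sets:
PS (methods 1·2): 0.62 vs {0.61, 0.49, 0.43, 0.28} → pass.
PS (methods 1·3): 0.72 vs {0.61, 0.55, 0.43, 0.44} → pass.
PS (methods 2·3): 0.58 vs {0.49, 0.55, 0.28, 0.44} → pass.
WE (methods 1·2): 0.69 vs {0.61, 0.49, 0.26, 0.21} → pass.
WE (methods 1·3): 0.66 vs {0.61, 0.55, 0.26, 0.27} → pass.
WE (methods 2·3): 0.68 vs {0.49, 0.55, 0.21, 0.27} → pass.
Anx (methods 1·2): 0.49 vs {0.43, 0.28, 0.26, 0.21} → pass.
Anx (methods 1·3): 0.58 vs {0.43, 0.44, 0.26, 0.27} → pass.
Anx (methods 2·3): 0.43 vs {0.28, 0.44, 0.21, 0.27} → fail.
1 of 9 fail.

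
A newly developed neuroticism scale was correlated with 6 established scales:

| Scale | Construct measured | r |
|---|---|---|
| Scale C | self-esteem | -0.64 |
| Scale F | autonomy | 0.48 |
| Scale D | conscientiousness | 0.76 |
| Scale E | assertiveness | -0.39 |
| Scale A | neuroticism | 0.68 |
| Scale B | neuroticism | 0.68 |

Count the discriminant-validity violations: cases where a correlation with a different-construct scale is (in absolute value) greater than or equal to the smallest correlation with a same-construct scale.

1

Convergent (same construct = neuroticism): Scale A, Scale B.
Smallest convergent = 0.68. Discriminant |r|: 0.64, 0.48, 0.76, 0.39; count ≥ 0.68 → 1.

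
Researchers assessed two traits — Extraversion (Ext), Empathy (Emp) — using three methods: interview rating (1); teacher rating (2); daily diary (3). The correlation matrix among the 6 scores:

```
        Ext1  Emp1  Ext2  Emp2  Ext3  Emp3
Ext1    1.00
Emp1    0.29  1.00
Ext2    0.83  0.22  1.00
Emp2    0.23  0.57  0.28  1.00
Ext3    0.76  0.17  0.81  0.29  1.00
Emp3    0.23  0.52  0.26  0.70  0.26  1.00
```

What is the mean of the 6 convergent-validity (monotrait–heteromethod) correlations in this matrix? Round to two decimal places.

Convergent values: 0.83, 0.76, 0.81, 0.57, 0.52, 0.70; mean = 4.19/6 = 0.70.

0.70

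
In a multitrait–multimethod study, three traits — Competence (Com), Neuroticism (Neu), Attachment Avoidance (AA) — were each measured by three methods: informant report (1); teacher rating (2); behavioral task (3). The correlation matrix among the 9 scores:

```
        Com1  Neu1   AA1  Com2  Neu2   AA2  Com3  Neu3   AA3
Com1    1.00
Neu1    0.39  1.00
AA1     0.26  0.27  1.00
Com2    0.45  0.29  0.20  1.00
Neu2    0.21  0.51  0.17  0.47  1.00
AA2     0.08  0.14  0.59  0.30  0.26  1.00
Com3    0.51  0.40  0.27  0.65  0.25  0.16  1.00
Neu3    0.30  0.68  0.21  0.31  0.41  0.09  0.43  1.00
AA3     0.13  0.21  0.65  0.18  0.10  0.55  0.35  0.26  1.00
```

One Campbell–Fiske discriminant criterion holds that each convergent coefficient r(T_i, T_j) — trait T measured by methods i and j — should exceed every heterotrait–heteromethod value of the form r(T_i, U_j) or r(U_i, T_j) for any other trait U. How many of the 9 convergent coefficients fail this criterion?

Each convergent coefficient versus the relevant comparison correlations:
Com (methods 1·2): 0.45 vs {0.21, 0.29, 0.08, 0.20} → pass.
Com (methods 1·3): 0.51 vs {0.30, 0.40, 0.13, 0.27} → pass.
Com (methods 2·3): 0.65 vs {0.31, 0.25, 0.18, 0.16} → pass.
Neu (methods 1·2): 0.51 vs {0.29, 0.21, 0.14, 0.17} → pass.
Neu (methods 1·3): 0.68 vs {0.40, 0.30, 0.21, 0.21} → pass.
Neu (methods 2·3): 0.41 vs {0.25, 0.31, 0.10, 0.09} → pass.
AA (methods 1·2): 0.59 vs {0.20, 0.08, 0.17, 0.14} → pass.
AA (methods 1·3): 0.65 vs {0.27, 0.13, 0.21, 0.21} → pass.
AA (methods 2·3): 0.55 vs {0.16, 0.18, 0.09, 0.10} → pass.
0 of 9 fail.

0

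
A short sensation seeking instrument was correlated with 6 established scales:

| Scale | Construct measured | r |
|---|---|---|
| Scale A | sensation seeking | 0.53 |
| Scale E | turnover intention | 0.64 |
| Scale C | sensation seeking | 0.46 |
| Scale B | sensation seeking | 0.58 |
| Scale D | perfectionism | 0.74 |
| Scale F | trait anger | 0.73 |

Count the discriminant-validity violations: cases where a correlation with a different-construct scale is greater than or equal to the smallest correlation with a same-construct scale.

Convergent (same construct = sensation seeking): Scale A, Scale C, Scale B.
Smallest convergent = 0.46. Discriminant values: 0.64, 0.74, 0.73; count ≥ 0.46 → 3.

3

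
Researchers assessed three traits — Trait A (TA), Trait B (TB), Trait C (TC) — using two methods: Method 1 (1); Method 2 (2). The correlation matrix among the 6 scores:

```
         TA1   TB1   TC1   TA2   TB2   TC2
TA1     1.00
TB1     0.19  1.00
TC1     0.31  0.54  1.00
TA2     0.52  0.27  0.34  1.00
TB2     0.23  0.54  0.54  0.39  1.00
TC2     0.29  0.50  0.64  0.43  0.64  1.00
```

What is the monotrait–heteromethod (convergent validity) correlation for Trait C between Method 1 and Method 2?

0.64

Same trait (TC), different methods: r(TC1, TC2) = 0.64.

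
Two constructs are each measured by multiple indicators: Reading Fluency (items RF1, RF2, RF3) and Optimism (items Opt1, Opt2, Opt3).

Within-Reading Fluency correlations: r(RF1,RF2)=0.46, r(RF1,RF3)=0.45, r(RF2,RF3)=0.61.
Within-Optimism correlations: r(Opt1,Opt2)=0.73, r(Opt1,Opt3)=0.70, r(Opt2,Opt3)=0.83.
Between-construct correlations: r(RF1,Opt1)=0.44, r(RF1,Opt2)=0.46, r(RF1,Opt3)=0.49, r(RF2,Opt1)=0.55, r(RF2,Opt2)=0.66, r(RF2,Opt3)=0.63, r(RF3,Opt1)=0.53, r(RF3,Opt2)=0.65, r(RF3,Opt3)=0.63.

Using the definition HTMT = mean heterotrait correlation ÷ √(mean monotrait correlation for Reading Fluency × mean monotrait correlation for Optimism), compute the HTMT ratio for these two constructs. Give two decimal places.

Mean between = 5.04/9 = 0.5600.
Mean within-RF = 1.52/3 = 0.5067; mean within-Opt = 2.26/3 = 0.7533.
Geometric mean = √(0.5067 × 0.7533) = 0.6178.
HTMT = 0.5600 / 0.6178 = 0.91.

0.91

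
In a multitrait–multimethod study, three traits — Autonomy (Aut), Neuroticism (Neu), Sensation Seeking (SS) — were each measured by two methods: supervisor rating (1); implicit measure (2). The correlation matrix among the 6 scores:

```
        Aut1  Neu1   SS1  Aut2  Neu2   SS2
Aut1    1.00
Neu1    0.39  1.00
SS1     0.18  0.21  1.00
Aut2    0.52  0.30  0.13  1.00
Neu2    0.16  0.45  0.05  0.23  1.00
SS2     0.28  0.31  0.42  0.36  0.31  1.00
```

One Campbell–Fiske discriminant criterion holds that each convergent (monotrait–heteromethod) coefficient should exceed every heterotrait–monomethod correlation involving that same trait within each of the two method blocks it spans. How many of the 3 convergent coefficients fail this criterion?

0

Convergent coefficients and their comparison sets:
Aut (methods 1·2): 0.52 vs {0.39, 0.23, 0.18, 0.36} → pass.
Neu (methods 1·2): 0.45 vs {0.39, 0.23, 0.21, 0.31} → pass.
SS (methods 1·2): 0.42 vs {0.18, 0.36, 0.21, 0.31} → pass.
0 of 3 fail.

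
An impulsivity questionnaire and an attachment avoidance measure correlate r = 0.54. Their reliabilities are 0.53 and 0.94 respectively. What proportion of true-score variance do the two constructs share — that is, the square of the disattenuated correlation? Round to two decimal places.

Disattenuated r = 0.54 / √(0.53 × 0.94) = 0.54 / 0.7058 = 0.7651.
Shared true-score variance = 0.7651² = 0.5854 ≈ 0.59.

0.59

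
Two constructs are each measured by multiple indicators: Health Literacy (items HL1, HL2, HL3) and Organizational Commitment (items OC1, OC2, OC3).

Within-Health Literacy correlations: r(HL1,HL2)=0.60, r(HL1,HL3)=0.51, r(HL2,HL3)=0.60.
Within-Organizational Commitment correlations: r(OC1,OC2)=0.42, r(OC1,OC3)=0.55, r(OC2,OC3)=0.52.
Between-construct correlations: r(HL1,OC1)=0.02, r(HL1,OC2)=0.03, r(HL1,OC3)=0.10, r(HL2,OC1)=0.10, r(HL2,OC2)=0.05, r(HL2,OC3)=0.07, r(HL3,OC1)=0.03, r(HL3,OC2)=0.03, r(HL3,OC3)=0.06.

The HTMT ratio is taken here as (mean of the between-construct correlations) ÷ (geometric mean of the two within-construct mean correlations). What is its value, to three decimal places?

0.102

Mean between = 0.49/9 = 0.0544.
Mean within-HL = 1.71/3 = 0.5700; mean within-OC = 1.49/3 = 0.4967.
Geometric mean = √(0.5700 × 0.4967) = 0.5321.
HTMT = 0.0544 / 0.5321 = 0.102.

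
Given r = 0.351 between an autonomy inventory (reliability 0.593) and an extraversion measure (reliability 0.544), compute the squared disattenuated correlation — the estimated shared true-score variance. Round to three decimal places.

0.382

Disattenuated r = 0.351 / √(0.593 × 0.544) = 0.351 / 0.5680 = 0.6180.
Shared true-score variance = 0.6180² = 0.3819 ≈ 0.382.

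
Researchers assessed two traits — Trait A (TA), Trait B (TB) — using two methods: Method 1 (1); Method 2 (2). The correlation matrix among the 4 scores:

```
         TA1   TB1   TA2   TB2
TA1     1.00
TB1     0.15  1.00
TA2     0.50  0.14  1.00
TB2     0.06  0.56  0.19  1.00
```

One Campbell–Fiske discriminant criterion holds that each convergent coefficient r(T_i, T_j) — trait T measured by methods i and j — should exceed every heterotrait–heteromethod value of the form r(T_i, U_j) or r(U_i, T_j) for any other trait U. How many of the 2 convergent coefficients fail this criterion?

Checking each validity diagonal entry against its comparison values:
TA (methods 1·2): 0.50 vs {0.06, 0.14} → pass.
TB (methods 1·2): 0.56 vs {0.14, 0.06} → pass.
0 of 2 fail.

0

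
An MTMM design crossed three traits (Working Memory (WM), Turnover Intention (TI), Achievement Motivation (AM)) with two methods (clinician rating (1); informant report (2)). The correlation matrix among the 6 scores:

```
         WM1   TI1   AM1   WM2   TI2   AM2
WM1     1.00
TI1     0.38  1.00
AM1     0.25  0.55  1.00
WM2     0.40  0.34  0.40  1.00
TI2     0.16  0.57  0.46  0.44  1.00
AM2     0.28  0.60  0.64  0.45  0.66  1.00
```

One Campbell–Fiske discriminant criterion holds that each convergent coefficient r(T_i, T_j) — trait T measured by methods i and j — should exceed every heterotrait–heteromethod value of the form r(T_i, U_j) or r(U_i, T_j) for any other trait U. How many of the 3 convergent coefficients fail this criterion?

Convergent coefficients and their comparison sets:
WM (methods 1·2): 0.40 vs {0.16, 0.34, 0.28, 0.40} → fail.
TI (methods 1·2): 0.57 vs {0.34, 0.16, 0.60, 0.46} → fail.
AM (methods 1·2): 0.64 vs {0.40, 0.28, 0.46, 0.60} → pass.
2 of 3 fail.

2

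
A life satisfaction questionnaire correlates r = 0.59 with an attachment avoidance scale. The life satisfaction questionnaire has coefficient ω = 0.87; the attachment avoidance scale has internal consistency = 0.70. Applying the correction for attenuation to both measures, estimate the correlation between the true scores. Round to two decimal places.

0.76

r_true = r_obs / √(r_xx · r_yy) = 0.59 / √(0.87 × 0.70) = 0.59 / √0.6090 = 0.59 / 0.7804 ≈ 0.76.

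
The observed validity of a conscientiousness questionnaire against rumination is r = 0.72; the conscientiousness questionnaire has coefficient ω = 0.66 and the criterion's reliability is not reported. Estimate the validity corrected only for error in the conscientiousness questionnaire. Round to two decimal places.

Single correction: r_c = r_obs / √r_xx = 0.72 / √0.66 = 0.72 / 0.8124 ≈ 0.89.

0.89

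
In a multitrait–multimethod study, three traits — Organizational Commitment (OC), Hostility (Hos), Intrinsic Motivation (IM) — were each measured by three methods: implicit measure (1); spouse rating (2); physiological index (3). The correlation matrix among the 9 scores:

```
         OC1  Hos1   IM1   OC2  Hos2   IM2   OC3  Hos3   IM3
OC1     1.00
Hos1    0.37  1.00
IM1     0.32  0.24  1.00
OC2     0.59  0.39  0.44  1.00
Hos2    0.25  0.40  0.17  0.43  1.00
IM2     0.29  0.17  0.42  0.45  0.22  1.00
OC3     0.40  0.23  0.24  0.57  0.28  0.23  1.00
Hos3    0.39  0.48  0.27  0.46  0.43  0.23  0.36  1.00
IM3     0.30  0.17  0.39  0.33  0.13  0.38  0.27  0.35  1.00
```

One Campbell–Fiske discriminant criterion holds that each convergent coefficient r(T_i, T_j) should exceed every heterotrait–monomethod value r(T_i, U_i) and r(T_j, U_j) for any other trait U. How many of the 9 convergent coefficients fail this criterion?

4

Convergent coefficients and their comparison sets:
OC (methods 1·2): 0.59 vs {0.37, 0.43, 0.32, 0.45} → pass.
OC (methods 1·3): 0.40 vs {0.37, 0.36, 0.32, 0.27} → pass.
OC (methods 2·3): 0.57 vs {0.43, 0.36, 0.45, 0.27} → pass.
Hos (methods 1·2): 0.40 vs {0.37, 0.43, 0.24, 0.22} → fail.
Hos (methods 1·3): 0.48 vs {0.37, 0.36, 0.24, 0.35} → pass.
Hos (methods 2·3): 0.43 vs {0.43, 0.36, 0.22, 0.35} → fail.
IM (methods 1·2): 0.42 vs {0.32, 0.45, 0.24, 0.22} → fail.
IM (methods 1·3): 0.39 vs {0.32, 0.27, 0.24, 0.35} → pass.
IM (methods 2·3): 0.38 vs {0.45, 0.27, 0.22, 0.35} → fail.
4 of 9 fail.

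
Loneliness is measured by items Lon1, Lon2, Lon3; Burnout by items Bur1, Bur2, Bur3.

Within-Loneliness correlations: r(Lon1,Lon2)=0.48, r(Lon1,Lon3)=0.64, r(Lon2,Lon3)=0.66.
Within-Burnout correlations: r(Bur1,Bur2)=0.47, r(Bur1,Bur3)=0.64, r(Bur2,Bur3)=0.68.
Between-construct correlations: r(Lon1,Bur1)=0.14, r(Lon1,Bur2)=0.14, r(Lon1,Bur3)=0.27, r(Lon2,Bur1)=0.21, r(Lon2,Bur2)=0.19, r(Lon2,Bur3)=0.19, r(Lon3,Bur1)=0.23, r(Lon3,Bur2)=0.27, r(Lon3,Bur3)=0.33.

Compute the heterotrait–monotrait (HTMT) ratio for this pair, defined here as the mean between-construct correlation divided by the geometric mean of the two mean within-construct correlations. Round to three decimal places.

0.368

Mean between = 1.97/9 = 0.2189.
Mean within-Lon = 1.78/3 = 0.5933; mean within-Bur = 1.79/3 = 0.5967.
Geometric mean = √(0.5933 × 0.5967) = 0.5950.
HTMT = 0.2189 / 0.5950 = 0.368.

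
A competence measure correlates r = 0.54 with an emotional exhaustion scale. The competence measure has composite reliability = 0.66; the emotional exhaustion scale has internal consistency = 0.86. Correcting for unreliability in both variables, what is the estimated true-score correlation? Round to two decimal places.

r_true = r_obs / √(r_xx · r_yy) = 0.54 / √(0.66 × 0.86) = 0.54 / √0.5676 = 0.54 / 0.7534 ≈ 0.72.

0.72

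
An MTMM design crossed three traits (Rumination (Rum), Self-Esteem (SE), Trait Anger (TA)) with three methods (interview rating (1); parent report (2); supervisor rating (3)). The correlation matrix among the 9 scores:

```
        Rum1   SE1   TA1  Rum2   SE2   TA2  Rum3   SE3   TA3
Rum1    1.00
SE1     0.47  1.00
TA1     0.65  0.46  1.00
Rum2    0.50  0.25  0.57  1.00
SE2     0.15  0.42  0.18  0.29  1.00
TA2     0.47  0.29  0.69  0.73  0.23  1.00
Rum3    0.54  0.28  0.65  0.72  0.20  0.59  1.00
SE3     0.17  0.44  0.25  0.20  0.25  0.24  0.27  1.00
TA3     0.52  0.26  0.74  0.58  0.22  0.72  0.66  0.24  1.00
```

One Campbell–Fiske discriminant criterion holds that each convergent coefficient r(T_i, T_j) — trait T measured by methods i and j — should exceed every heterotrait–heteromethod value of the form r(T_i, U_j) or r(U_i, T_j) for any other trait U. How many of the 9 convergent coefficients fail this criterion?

2

Each convergent coefficient versus the relevant comparison correlations:
Rum (methods 1·2): 0.50 vs {0.15, 0.25, 0.47, 0.57} → fail.
Rum (methods 1·3): 0.54 vs {0.17, 0.28, 0.52, 0.65} → fail.
Rum (methods 2·3): 0.72 vs {0.20, 0.20, 0.58, 0.59} → pass.
SE (methods 1·2): 0.42 vs {0.25, 0.15, 0.29, 0.18} → pass.
SE (methods 1·3): 0.44 vs {0.28, 0.17, 0.26, 0.25} → pass.
SE (methods 2·3): 0.25 vs {0.20, 0.20, 0.22, 0.24} → pass.
TA (methods 1·2): 0.69 vs {0.57, 0.47, 0.18, 0.29} → pass.
TA (methods 1·3): 0.74 vs {0.65, 0.52, 0.25, 0.26} → pass.
TA (methods 2·3): 0.72 vs {0.59, 0.58, 0.24, 0.22} → pass.
2 of 9 fail.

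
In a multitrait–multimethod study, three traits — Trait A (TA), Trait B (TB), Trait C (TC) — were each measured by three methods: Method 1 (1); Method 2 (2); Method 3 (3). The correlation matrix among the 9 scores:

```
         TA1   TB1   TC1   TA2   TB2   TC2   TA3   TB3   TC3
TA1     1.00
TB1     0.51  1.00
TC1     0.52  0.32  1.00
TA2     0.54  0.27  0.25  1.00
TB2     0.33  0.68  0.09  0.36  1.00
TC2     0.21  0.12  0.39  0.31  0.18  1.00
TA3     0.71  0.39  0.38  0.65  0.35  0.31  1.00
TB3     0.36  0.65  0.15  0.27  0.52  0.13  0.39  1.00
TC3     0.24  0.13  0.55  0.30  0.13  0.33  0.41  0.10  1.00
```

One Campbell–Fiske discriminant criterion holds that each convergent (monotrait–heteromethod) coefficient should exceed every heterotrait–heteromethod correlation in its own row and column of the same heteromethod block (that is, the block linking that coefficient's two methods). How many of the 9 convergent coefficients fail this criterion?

Convergent coefficients and their comparison sets:
TA (methods 1·2): 0.54 vs {0.33, 0.27, 0.21, 0.25} → pass.
TA (methods 1·3): 0.71 vs {0.36, 0.39, 0.24, 0.38} → pass.
TA (methods 2·3): 0.65 vs {0.27, 0.35, 0.30, 0.31} → pass.
TB (methods 1·2): 0.68 vs {0.27, 0.33, 0.12, 0.09} → pass.
TB (methods 1·3): 0.65 vs {0.39, 0.36, 0.13, 0.15} → pass.
TB (methods 2·3): 0.52 vs {0.35, 0.27, 0.13, 0.13} → pass.
TC (methods 1·2): 0.39 vs {0.25, 0.21, 0.09, 0.12} → pass.
TC (methods 1·3): 0.55 vs {0.38, 0.24, 0.15, 0.13} → pass.
TC (methods 2·3): 0.33 vs {0.31, 0.30, 0.13, 0.13} → pass.
0 of 9 fail.

0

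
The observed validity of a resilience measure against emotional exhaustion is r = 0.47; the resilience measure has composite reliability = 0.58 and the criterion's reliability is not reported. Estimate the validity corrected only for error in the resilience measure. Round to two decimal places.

0.62

Single correction: r_c = r_obs / √r_xx = 0.47 / √0.58 = 0.47 / 0.7616 ≈ 0.62.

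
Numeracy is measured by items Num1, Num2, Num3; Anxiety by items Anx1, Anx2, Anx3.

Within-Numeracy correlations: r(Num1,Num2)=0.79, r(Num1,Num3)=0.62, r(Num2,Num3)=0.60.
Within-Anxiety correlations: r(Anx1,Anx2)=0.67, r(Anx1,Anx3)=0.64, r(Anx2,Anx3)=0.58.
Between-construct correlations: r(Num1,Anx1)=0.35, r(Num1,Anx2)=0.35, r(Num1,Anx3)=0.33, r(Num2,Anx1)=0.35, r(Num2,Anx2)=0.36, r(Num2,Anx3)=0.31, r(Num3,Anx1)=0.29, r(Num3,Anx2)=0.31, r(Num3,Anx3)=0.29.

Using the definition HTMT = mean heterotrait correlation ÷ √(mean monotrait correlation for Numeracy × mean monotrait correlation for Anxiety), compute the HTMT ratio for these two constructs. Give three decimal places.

Between-construct mean = 2.94/9 = 0.3267.
Mean within-Num = 2.01/3 = 0.6700; mean within-Anx = 1.89/3 = 0.6300.
Geometric mean = √(0.6700 × 0.6300) = 0.6497.
HTMT = 0.3267 / 0.6497 = 0.503.

0.503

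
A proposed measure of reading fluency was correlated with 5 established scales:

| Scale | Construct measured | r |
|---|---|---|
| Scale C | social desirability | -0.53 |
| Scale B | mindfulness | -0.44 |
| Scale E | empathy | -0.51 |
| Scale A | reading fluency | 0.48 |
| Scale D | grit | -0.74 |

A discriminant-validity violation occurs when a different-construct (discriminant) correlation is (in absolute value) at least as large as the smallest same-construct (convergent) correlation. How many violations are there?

3

Convergent (same construct = reading fluency): Scale A.
Smallest convergent = 0.48. Discriminant |r|: 0.53, 0.44, 0.51, 0.74; count ≥ 0.48 → 3.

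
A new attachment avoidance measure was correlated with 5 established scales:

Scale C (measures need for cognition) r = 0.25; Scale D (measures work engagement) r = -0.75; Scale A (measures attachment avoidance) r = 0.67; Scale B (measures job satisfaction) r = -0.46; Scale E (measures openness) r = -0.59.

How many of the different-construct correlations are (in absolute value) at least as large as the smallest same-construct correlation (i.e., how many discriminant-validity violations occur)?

1

Convergent (same construct = attachment avoidance): Scale A.
Smallest convergent = 0.67. Discriminant |r|: 0.25, 0.75, 0.46, 0.59; count ≥ 0.67 → 1.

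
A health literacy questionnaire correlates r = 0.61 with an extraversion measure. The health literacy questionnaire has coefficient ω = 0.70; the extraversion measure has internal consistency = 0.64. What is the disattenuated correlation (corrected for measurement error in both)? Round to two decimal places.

0.91

r_true = r_obs / √(r_xx · r_yy) = 0.61 / √(0.70 × 0.64) = 0.61 / √0.4480 = 0.61 / 0.6693 ≈ 0.91.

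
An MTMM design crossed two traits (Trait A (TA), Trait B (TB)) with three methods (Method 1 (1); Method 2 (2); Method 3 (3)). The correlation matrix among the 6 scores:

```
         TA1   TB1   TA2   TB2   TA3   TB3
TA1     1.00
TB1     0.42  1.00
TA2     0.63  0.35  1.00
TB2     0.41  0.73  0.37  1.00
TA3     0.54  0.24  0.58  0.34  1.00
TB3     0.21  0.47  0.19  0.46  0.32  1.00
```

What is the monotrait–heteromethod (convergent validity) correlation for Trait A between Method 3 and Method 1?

0.54

Same trait (TA), different methods: r(TA3, TA1) = 0.54.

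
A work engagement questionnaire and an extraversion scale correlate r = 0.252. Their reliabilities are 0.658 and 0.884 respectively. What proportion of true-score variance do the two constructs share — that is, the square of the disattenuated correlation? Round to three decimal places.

0.109

Disattenuated r = 0.252 / √(0.658 × 0.884) = 0.252 / 0.7627 = 0.3304.
Shared true-score variance = 0.3304² = 0.1092 ≈ 0.109.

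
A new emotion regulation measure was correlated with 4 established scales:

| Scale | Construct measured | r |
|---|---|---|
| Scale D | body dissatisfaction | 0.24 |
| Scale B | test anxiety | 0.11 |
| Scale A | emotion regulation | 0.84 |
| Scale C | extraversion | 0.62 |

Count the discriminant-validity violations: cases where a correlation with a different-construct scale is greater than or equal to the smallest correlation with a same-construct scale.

Convergent (same construct = emotion regulation): Scale A.
Smallest convergent = 0.84. Discriminant values: 0.24, 0.11, 0.62; count ≥ 0.84 → 0.

0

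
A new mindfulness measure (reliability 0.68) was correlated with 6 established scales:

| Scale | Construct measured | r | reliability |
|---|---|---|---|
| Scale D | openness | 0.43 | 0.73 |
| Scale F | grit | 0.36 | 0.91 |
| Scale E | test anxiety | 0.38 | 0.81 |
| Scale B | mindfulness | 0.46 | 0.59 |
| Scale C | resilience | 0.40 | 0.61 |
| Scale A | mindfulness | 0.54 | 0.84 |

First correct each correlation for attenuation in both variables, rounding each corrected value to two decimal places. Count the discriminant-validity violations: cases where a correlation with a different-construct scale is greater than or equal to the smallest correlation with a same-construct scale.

Disattenuated r (r / √(r_scale · r_new)):
  Scale D (disc): 0.43 / √(0.73·0.68) = 0.61
  Scale F (disc): 0.36 / √(0.91·0.68) = 0.46
  Scale E (disc): 0.38 / √(0.81·0.68) = 0.51
  Scale B (conv): 0.46 / √(0.59·0.68) = 0.73
  Scale C (disc): 0.40 / √(0.61·0.68) = 0.62
  Scale A (conv): 0.54 / √(0.84·0.68) = 0.71
Smallest convergent = 0.71. Discriminant values: 0.61, 0.46, 0.51, 0.62; count ≥ 0.71 → 0.

0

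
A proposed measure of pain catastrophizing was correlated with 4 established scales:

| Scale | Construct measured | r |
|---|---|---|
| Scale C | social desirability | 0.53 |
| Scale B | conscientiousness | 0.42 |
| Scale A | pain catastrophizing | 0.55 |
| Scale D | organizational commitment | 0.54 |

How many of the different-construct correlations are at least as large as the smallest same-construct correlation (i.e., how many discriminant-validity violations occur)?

0

Convergent (same construct = pain catastrophizing): Scale A.
Smallest convergent = 0.55. Discriminant values: 0.53, 0.42, 0.54; count ≥ 0.55 → 0.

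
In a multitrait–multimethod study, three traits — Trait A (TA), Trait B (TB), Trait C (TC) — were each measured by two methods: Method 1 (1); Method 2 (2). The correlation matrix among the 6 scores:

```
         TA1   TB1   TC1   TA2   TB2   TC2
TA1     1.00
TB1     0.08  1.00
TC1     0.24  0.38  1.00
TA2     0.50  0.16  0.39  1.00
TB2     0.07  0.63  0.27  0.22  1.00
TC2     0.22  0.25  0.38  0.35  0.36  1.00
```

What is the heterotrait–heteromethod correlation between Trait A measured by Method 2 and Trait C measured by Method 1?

Different traits and methods: r(TA2, TC1) = 0.39.

0.39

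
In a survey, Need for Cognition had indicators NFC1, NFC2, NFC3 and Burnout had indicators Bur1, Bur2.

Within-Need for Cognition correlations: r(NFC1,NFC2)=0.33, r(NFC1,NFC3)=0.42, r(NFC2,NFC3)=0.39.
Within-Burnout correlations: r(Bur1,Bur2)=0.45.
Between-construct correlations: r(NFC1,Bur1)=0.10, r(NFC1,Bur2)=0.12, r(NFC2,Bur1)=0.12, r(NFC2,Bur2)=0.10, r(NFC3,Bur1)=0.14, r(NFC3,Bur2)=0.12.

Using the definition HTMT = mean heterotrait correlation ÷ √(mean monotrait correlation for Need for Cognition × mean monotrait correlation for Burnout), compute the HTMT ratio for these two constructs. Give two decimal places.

0.28

Mean heterotrait r = 0.70/6 = 0.1167.
Mean within-NFC = 1.14/3 = 0.3800; mean within-Bur = 0.45/1 = 0.4500.
Geometric mean = √(0.3800 × 0.4500) = 0.4135.
HTMT = 0.1167 / 0.4135 = 0.28.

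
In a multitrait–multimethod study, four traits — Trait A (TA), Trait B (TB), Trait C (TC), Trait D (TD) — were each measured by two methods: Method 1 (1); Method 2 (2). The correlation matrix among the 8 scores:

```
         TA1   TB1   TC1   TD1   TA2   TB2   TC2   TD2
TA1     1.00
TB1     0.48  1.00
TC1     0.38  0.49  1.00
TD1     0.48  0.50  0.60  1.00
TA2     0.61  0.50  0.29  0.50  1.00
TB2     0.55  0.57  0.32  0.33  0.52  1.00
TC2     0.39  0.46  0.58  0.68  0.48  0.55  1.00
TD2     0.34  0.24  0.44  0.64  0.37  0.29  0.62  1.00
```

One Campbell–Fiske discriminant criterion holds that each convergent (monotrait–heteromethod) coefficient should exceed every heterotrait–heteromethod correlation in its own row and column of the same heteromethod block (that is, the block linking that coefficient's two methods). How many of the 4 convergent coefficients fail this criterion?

2

Convergent coefficients and their comparison sets:
TA (methods 1·2): 0.61 vs {0.55, 0.50, 0.39, 0.29, 0.34, 0.50} → pass.
TB (methods 1·2): 0.57 vs {0.50, 0.55, 0.46, 0.32, 0.24, 0.33} → pass.
TC (methods 1·2): 0.58 vs {0.29, 0.39, 0.32, 0.46, 0.44, 0.68} → fail.
TD (methods 1·2): 0.64 vs {0.50, 0.34, 0.33, 0.24, 0.68, 0.44} → fail.
2 of 4 fail.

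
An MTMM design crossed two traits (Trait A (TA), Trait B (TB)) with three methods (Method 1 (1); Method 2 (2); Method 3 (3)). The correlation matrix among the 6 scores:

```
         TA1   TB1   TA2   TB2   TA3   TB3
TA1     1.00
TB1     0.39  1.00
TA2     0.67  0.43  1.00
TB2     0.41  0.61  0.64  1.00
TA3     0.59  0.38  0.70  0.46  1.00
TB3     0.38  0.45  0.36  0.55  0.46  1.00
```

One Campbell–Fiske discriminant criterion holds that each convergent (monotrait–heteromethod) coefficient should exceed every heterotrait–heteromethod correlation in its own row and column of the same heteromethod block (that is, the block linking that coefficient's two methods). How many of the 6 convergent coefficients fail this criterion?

Convergent coefficients and their comparison sets:
TA (methods 1·2): 0.67 vs {0.41, 0.43} → pass.
TA (methods 1·3): 0.59 vs {0.38, 0.38} → pass.
TA (methods 2·3): 0.70 vs {0.36, 0.46} → pass.
TB (methods 1·2): 0.61 vs {0.43, 0.41} → pass.
TB (methods 1·3): 0.45 vs {0.38, 0.38} → pass.
TB (methods 2·3): 0.55 vs {0.46, 0.36} → pass.
0 of 6 fail.

0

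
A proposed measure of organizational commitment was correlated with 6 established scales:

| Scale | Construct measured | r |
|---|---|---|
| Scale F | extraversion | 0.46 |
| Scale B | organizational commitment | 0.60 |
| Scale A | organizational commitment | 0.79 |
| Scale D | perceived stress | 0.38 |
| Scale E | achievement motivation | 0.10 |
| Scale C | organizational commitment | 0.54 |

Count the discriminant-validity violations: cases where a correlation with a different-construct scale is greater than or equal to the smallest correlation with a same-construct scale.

Convergent (same construct = organizational commitment): Scale B, Scale A, Scale C.
Smallest convergent = 0.54. Discriminant values: 0.46, 0.38, 0.10; count ≥ 0.54 → 0.

0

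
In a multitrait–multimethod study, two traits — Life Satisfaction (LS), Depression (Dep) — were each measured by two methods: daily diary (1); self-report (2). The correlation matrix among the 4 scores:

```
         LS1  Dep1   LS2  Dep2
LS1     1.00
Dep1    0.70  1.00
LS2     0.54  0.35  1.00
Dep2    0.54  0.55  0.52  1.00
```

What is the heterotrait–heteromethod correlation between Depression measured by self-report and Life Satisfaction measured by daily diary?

Different traits and methods: r(Dep2, LS1) = 0.54.

0.54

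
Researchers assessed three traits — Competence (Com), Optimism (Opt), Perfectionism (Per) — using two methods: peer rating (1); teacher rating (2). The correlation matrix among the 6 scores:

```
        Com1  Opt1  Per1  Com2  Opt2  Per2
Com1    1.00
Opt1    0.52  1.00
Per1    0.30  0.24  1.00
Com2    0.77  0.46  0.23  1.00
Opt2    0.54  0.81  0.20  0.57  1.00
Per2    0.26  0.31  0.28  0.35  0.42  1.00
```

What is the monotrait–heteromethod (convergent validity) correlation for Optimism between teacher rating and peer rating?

Same trait (Opt), different methods: r(Opt2, Opt1) = 0.81.

0.81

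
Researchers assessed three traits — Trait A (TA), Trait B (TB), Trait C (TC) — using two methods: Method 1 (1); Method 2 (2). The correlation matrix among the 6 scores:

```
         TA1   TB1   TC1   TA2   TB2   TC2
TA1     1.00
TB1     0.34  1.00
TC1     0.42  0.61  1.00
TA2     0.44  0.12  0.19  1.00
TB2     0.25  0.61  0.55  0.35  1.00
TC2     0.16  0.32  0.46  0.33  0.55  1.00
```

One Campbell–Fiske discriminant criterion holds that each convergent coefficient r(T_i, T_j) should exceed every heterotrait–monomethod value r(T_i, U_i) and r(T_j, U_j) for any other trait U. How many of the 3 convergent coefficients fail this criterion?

2

Checking each validity diagonal entry against its comparison values:
TA (methods 1·2): 0.44 vs {0.34, 0.35, 0.42, 0.33} → pass.
TB (methods 1·2): 0.61 vs {0.34, 0.35, 0.61, 0.55} → fail.
TC (methods 1·2): 0.46 vs {0.42, 0.33, 0.61, 0.55} → fail.
2 of 3 fail.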